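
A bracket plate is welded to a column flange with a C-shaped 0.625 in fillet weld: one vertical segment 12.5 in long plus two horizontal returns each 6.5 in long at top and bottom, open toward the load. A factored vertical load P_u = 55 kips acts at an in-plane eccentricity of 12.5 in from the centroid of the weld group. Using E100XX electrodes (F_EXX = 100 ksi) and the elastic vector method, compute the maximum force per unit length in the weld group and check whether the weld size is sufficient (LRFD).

Total weld length L_w = 25.5 in. Treat welds as unit-width lines.
Centroid: x̄ = 2×6.5×3.25 / 25.5 = 1.657 in from the vertical weld.
Polar moment about centroid: J = I_x + I_y = [12.5³/12 + 2×6.5×6.25²] + [12.5×1.657² + 2(6.5³/12 + 6.5×1.593²)] = 783.7 in³.
Direct shear f_v = P/L_w = 55 / 25.5 = 2.157 kip/in (vertical).
Torsion M = P·e = 55 × 12.5 = 687.5 kip·in.
Critical point at (x, y) = (4.843, 6.25) from centroid. f_tx = M·y/J = 5.483 kip/in; f_ty = M·x/J = 4.249 kip/in.
Resultant f_max = √[f_tx² + (f_v + f_ty)²] = √[5.483² + (2.157 + 4.249)²] = 8.432 kip/in.
Capacity per unit length: φr_n = 0.75 × 0.6 × 100 × (0.707 × 0.625) = 19.88 kip/in.
8.432 ≤ 19.88 → adequate.

f_max ≈ 8.43 kip/in; adequate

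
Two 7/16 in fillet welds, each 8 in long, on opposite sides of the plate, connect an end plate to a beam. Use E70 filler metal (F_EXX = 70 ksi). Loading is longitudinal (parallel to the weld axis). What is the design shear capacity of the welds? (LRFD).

Effective throat t_e = 0.707 × 0.4375 = 0.3093 in.
Total length L = 16 in; A_we = 0.3093 × 16 = 4.949 in².
F_nw = 0.6 F_EXX = 0.6 × 70 = 42 ksi.
φR_n = 0.75 × 42 × 4.949 = 155.9 kip.

φR_n ≈ 156 kip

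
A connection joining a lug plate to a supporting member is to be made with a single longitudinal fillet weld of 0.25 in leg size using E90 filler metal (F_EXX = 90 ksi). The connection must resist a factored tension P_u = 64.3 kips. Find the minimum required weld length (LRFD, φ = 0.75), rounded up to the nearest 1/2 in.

Throat t_e = 0.707 × 0.25 = 0.1767 in.
φr_n = 0.75 × 0.6 × 90 × 0.1767 = 7.158 kips/in.
L_req = P_u / φr_n = 64.3 / 7.158 = 8.982 in total.
Round up → use L = 9 in.

L = 9 in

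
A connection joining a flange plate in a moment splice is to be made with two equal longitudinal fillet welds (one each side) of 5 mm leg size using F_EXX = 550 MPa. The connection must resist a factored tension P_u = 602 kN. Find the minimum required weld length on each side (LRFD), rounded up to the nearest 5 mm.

L = 345 mm on each side

Throat t_e = 0.707 × 5 = 3.535 mm.
φr_n = 0.75 × 0.6 × 550 × 3.535 × 10⁻³ = 0.8749 kN/mm.
L_req = P_u / φr_n = 602 / 0.8749 = 688.1 mm total.
Per side: 688.1 / 2 = 344 mm.
Round up → use L = 345 mm on each side.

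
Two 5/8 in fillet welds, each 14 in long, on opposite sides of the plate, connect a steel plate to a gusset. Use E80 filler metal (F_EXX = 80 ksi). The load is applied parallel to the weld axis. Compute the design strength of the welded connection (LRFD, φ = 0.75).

Effective throat t_e = 0.707 × 0.625 = 0.4419 in.
Total length L = 28 in; A_we = 0.4419 × 28 = 12.37 in².
F_nw = 0.6 F_EXX = 0.6 × 80 = 48 ksi.
φR_n = 0.75 × 48 × 12.37 = 445.4 kips.

φR_n ≈ 445 kips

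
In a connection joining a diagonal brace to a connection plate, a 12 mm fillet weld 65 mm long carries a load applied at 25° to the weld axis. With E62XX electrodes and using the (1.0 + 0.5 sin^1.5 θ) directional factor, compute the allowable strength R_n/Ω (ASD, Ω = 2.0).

R_n/Ω ≈ 117 kN

E62XX → F_EXX = 620 MPa.
t_e = 0.707 × 12 = 8.484 mm; A_we = 8.484 × 65 = 551.5 mm².
Directional factor: 1.0 + 0.5 sin^1.5(25°) = 1.137.
F_nw = 0.6 × 620 × 1.137 = 423.1 MPa.
R_n/Ω = (423.1 × 551.5) / 2.0 × 10⁻³ = 116.7 kN.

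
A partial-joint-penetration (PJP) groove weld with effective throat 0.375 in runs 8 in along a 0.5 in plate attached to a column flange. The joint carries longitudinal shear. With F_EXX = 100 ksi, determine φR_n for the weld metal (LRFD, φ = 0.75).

φR_n ≈ 135 kips

Effective throat (given) t_e = 0.375 in.
A_we = 0.375 × 8 = 3 in².
F_nw = 0.6 F_EXX = 60 ksi.
φR_n = 0.75 × 60 × 3 = 135 kips.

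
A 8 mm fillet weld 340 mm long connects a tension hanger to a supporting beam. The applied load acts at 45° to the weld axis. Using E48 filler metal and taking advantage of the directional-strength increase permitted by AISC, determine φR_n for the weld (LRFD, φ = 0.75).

E48XX → F_EXX = 480 MPa.
t_e = 0.707 × 8 = 5.656 mm; A_we = 5.656 × 340 = 1923 mm².
Directional factor: 1.0 + 0.5 sin^1.5(45°) = 1.297.
F_nw = 0.6 × 480 × 1.297 = 373.6 MPa.
φR_n = 0.75 × 373.6 × 1923 × 10⁻³ = 538.9 kN.

φR_n ≈ 539 kN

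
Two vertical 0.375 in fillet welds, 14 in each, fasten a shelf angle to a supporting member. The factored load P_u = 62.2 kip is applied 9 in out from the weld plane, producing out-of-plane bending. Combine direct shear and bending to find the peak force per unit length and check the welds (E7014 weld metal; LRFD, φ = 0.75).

f_max ≈ 8.85 kip/in; NOT adequate

E70XX → F_EXX = 70 ksi.
L_w = 2 × 14 = 28 in; section modulus (unit throat) S = 2 × L²/6 = 65.33 in².
Direct shear f_v = P/L_w = 62.2/28 = 2.221 kip/in.
Moment M = P × e = 62.2 × 9 = 559.8 kip·in; bending f_b = M/S = 8.568 kip/in.
f_max = √(f_v² + f_b²) = √(2.221² + 8.568²) = 8.852 kip/in.
φr_n = 0.75 × 0.6 × 70 × (0.707 × 0.375) = 8.351 kip/in → NOT adequate.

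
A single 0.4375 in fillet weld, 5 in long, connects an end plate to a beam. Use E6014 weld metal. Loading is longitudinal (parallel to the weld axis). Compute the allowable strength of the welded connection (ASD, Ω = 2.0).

R_n/Ω ≈ 27.8 kip

E60XX → F_EXX = 60 ksi.
Effective throat t_e = 0.707 × 0.4375 = 0.3093 in.
Total length L = 5 in; A_we = 0.3093 × 5 = 1.547 in².
F_nw = 0.6 F_EXX = 0.6 × 60 = 36 ksi.
R_n = 36 × 1.547 = 55.68 kip; R_n/Ω = 55.68/2.0 = 27.84 kip.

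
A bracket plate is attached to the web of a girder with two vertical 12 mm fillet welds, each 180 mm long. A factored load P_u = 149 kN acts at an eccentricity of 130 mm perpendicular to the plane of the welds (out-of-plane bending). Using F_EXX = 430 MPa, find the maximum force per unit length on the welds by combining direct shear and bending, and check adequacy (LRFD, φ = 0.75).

L_w = 2 × 180 = 360 mm; section modulus (unit throat) S = 2 × L²/6 = 10800 mm².
Direct shear f_v = P/L_w = 149×10³/360 = 413.9 N/mm.
Moment M = P × e = 149×10³ × 130 = 19370000 N·mm; bending f_b = M/S = 1794 N/mm.
f_max = √(f_v² + f_b²) = √(413.9² + 1794²) = 1841 N/mm.
φr_n = 0.75 × 0.6 × 430 × (0.707 × 12) = 1642 N/mm → NOT adequate.

f_max ≈ 1840 N/mm; NOT adequate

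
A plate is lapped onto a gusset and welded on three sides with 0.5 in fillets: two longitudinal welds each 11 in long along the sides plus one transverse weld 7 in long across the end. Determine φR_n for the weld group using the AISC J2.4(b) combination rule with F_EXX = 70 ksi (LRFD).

t_e = 0.707 × 0.5 = 0.3535 in.
R_nwl = 0.6 × 70 × 0.3535 × 22 = 326.6 kips (longitudinal, 2 welds).
R_nwt = 0.6 × 70 × 0.3535 × 7 = 103.9 kips (transverse, base value).
(i) R_nwl + R_nwt = 430.6 kips; (ii) 0.85 R_nwl + 1.5 R_nwt = 433.5 kips.
R_n = max = 433.5 kips [governs: (ii)]; φR_n = 325.1 kips.

φR_n ≈ 325 kips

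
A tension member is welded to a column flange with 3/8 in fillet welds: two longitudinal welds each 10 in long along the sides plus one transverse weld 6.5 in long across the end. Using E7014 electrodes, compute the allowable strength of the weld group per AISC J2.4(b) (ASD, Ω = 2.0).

E70XX → F_EXX = 70 ksi.
t_e = 0.707 × 0.375 = 0.2651 in.
R_nwl = 0.6 × 70 × 0.2651 × 20 = 222.7 kips (longitudinal, 2 welds).
R_nwt = 0.6 × 70 × 0.2651 × 6.5 = 72.38 kips (transverse, base value).
(i) R_nwl + R_nwt = 295.1 kips; (ii) 0.85 R_nwl + 1.5 R_nwt = 297.9 kips.
R_n = max = 297.9 kips [governs: (ii)]; R_n/Ω = 148.9 kips.

R_n/Ω ≈ 149 kips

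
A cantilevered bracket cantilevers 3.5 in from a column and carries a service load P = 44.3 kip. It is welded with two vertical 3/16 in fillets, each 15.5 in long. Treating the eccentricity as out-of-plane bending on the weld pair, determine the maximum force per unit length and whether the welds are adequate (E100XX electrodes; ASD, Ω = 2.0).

E100XX → F_EXX = 100 ksi.
L_w = 2 × 15.5 = 31 in; section modulus (unit throat) S = 2 × L²/6 = 80.08 in².
Direct shear f_v = P/L_w = 44.3/31 = 1.429 kip/in.
Moment M = P × e = 44.3 × 3.5 = 155.05 kip·in; bending f_b = M/S = 1.936 kip/in.
f_max = √(f_v² + f_b²) = √(1.429² + 1.936²) = 2.406 kip/in.
r_n/Ω = (1/2.0) × 0.6 × 100 × (0.707 × 0.1875) = 3.977 kip/in → adequate.

f_max ≈ 2.41 kip/in; adequate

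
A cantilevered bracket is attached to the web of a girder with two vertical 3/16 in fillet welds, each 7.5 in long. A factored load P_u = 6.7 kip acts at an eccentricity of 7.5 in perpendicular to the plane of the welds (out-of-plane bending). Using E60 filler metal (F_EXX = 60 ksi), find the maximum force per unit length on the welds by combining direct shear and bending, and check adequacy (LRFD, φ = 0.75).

f_max ≈ 2.72 kip/in; adequate

L_w = 2 × 7.5 = 15 in; section modulus (unit throat) S = 2 × L²/6 = 18.75 in².
Direct shear f_v = P/L_w = 6.7/15 = 0.4467 kip/in.
Moment M = P × e = 6.7 × 7.5 = 50.25 kip·in; bending f_b = M/S = 2.68 kip/in.
f_max = √(f_v² + f_b²) = √(0.4467² + 2.68²) = 2.717 kip/in.
φr_n = 0.75 × 0.6 × 60 × (0.707 × 0.1875) = 3.579 kip/in → adequate.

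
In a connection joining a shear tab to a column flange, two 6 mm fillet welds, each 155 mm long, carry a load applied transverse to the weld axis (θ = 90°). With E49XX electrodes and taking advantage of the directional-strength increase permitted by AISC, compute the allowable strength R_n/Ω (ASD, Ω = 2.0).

E49XX → F_EXX = 490 MPa.
t_e = 0.707 × 6 = 4.242 mm; A_we = 4.242 × 310 = 1315 mm².
Directional factor: 1.0 + 0.5 sin^1.5(90°) = 1.5.
F_nw = 0.6 × 490 × 1.5 = 441 MPa.
R_n/Ω = (441 × 1315) / 2.0 × 10⁻³ = 290 kN.

R_n/Ω ≈ 290 kN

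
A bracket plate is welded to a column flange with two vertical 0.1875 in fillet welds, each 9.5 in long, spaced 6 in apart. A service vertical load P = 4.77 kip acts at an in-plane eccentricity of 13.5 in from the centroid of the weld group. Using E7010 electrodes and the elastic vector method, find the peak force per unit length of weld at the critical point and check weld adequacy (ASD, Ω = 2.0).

f_max ≈ 1.3 kip/in; adequate

E70XX → F_EXX = 70 ksi.
Total weld length L_w = 19 in. Treat welds as unit-width lines.
Polar moment about centroid: J = 2[d³/12 + d(b/2)²] = 2[9.5³/12 + 9.5×3²] = 313.9 in³.
Direct shear f_v = P/L_w = 4.77 / 19 = 0.2511 kip/in (vertical).
Torsion M = P·e = 4.77 × 13.5 = 64.395 kip·in.
Critical point at (x, y) = (3, 4.75) from centroid. f_tx = M·y/J = 0.9745 kip/in; f_ty = M·x/J = 0.6154 kip/in.
Resultant f_max = √[f_tx² + (f_v + f_ty)²] = √[0.9745² + (0.2511 + 0.6154)²] = 1.304 kip/in.
Capacity per unit length: r_n/Ω = (1/2.0) × 0.6 × 70 × (0.707 × 0.1875) = 2.784 kip/in.
1.304 ≤ 2.784 → adequate.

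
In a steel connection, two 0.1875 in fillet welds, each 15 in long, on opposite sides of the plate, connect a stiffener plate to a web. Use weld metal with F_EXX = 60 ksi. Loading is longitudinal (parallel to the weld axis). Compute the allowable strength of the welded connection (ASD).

Effective throat t_e = 0.707 × 0.1875 = 0.1326 in.
Total length L = 30 in; A_we = 0.1326 × 30 = 3.977 in².
F_nw = 0.6 F_EXX = 0.6 × 60 = 36 ksi.
R_n = 36 × 3.977 = 143.2 kip; R_n/Ω = 143.2/2.0 = 71.58 kip.

R_n/Ω ≈ 71.6 kip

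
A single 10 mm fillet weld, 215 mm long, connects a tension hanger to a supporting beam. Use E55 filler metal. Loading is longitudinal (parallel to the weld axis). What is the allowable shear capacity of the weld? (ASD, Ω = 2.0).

E55XX → F_EXX = 550 MPa.
Effective throat t_e = 0.707 × 10 = 7.07 mm.
Total length L = 215 mm; A_we = 7.07 × 215 = 1520 mm².
F_nw = 0.6 F_EXX = 0.6 × 550 = 330 MPa.
R_n = 330 × 1520 × 10⁻³ = 501.6 kN; R_n/Ω = 501.6/2.0 = 250.8 kN.

R_n/Ω ≈ 251 kN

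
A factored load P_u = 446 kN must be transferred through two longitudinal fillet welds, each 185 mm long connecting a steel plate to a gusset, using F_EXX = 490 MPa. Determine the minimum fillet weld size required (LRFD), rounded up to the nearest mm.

Total weld length L = 370 mm.
Required throat t_e = P_u / (φ × 0.6 F_EXX × L) = 446 / (0.75 × 0.6 × 490 × 370 × 10⁻³) = 5.467 mm.
Required leg w = t_e / 0.707 = 7.732 mm → use 8 mm.

w = 8 mm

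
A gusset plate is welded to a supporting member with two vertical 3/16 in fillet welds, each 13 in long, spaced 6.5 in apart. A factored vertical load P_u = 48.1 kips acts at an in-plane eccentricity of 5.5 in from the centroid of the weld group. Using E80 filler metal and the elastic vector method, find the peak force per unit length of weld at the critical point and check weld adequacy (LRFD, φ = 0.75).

E80XX → F_EXX = 80 ksi.
Total weld length L_w = 26 in. Treat welds as unit-width lines.
Polar moment about centroid: J = 2[d³/12 + d(b/2)²] = 2[13³/12 + 13×3.25²] = 640.8 in³.
Direct shear f_v = P/L_w = 48.1 / 26 = 1.85 kip/in (vertical).
Torsion M = P·e = 48.1 × 5.5 = 264.55 kip·in.
Critical point at (x, y) = (3.25, 6.5) from centroid. f_tx = M·y/J = 2.684 kip/in; f_ty = M·x/J = 1.342 kip/in.
Resultant f_max = √[f_tx² + (f_v + f_ty)²] = √[2.684² + (1.85 + 1.342)²] = 4.17 kip/in.
Capacity per unit length: φr_n = 0.75 × 0.6 × 80 × (0.707 × 0.1875) = 4.772 kip/in.
4.17 ≤ 4.772 → adequate.

f_max ≈ 4.17 kip/in; adequate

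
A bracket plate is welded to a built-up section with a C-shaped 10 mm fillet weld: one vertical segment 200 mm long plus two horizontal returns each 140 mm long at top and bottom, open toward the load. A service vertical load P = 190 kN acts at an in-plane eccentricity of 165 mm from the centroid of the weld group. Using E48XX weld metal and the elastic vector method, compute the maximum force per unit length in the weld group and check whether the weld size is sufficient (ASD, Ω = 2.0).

f_max ≈ 1290 N/mm; NOT adequate

E48XX → F_EXX = 480 MPa.
Total weld length L_w = 480 mm. Treat welds as unit-width lines.
Centroid: x̄ = 2×140×70 / 480 = 40.83 mm from the vertical weld.
Polar moment about centroid: J = I_x + I_y = [200³/12 + 2×140×100²] + [200×40.83² + 2(140³/12 + 140×29.17²)] = 4496000 mm³.
Direct shear f_v = P/L_w = 190×10³ / 480 = 395.8 N/mm (vertical).
Torsion M = P·e = 190×10³ × 165 = 31350000 N·mm.
Critical point at (x, y) = (99.17, 100) from centroid. f_tx = M·y/J = 697.3 N/mm; f_ty = M·x/J = 691.5 N/mm.
Resultant f_max = √[f_tx² + (f_v + f_ty)²] = √[697.3² + (395.8 + 691.5)²] = 1292 N/mm.
Capacity per unit length: r_n/Ω = (1/2.0) × 0.6 × 480 × (0.707 × 10) = 1018 N/mm.
1292 > 1018 → NOT adequate.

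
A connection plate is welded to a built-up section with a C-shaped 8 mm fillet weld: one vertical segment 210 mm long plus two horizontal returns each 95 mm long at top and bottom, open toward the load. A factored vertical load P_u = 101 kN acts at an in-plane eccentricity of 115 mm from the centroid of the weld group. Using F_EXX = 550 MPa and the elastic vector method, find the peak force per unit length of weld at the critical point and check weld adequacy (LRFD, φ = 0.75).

f_max ≈ 636 N/mm; adequate

Total weld length L_w = 400 mm. Treat welds as unit-width lines.
Centroid: x̄ = 2×95×47.5 / 400 = 22.56 mm from the vertical weld.
Polar moment about centroid: J = I_x + I_y = [210³/12 + 2×95×105²] + [210×22.56² + 2(95³/12 + 95×24.94²)] = 3234000 mm³.
Direct shear f_v = P/L_w = 101×10³ / 400 = 252.5 N/mm (vertical).
Torsion M = P·e = 101×10³ × 115 = 11615000 N·mm.
Critical point at (x, y) = (72.44, 105) from centroid. f_tx = M·y/J = 377.1 N/mm; f_ty = M·x/J = 260.1 N/mm.
Resultant f_max = √[f_tx² + (f_v + f_ty)²] = √[377.1² + (252.5 + 260.1)²] = 636.4 N/mm.
Capacity per unit length: φr_n = 0.75 × 0.6 × 550 × (0.707 × 8) = 1400 N/mm.
636.4 ≤ 1400 → adequate.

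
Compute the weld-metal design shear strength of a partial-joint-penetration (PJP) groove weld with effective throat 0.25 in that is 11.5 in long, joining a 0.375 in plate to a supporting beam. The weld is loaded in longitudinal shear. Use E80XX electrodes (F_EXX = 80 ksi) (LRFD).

φR_n ≈ 104 kip

Effective throat (given) t_e = 0.25 in.
A_we = 0.25 × 11.5 = 2.875 in².
F_nw = 0.6 F_EXX = 48 ksi.
φR_n = 0.75 × 48 × 2.875 = 103.5 kip.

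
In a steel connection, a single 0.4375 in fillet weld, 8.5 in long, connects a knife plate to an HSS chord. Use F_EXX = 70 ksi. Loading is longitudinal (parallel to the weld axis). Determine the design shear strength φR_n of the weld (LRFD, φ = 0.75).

Effective throat t_e = 0.707 × 0.4375 = 0.3093 in.
Total length L = 8.5 in; A_we = 0.3093 × 8.5 = 2.629 in².
F_nw = 0.6 F_EXX = 0.6 × 70 = 42 ksi.
φR_n = 0.75 × 42 × 2.629 = 82.82 kip.

φR_n ≈ 82.8 kip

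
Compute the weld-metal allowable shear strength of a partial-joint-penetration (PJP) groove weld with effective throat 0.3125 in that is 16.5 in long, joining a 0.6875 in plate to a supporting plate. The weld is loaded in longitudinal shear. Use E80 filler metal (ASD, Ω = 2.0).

R_n/Ω ≈ 124 kips

E80XX → F_EXX = 80 ksi.
Effective throat (given) t_e = 0.3125 in.
A_we = 0.3125 × 16.5 = 5.156 in².
F_nw = 0.6 F_EXX = 48 ksi.
R_n/Ω = (48 × 5.156) / 2.0 = 123.8 kips.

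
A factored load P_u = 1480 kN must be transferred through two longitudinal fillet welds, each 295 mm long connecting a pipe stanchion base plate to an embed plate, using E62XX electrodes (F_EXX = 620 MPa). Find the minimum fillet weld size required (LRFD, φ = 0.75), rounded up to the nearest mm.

w = 13 mm

Total weld length L = 590 mm.
Required throat t_e = P_u / (φ × 0.6 F_EXX × L) = 1480 / (0.75 × 0.6 × 620 × 590 × 10⁻³) = 8.991 mm.
Required leg w = t_e / 0.707 = 12.72 mm → use 13 mm.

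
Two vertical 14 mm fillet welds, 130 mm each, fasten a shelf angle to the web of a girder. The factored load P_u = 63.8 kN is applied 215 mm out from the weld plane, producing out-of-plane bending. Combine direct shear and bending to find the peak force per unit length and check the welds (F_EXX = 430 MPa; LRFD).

f_max ≈ 2450 N/mm; NOT adequate

L_w = 2 × 130 = 260 mm; section modulus (unit throat) S = 2 × L²/6 = 5633 mm².
Direct shear f_v = P/L_w = 63.8×10³/260 = 245.4 N/mm.
Moment M = P × e = 63.8×10³ × 215 = 13717000 N·mm; bending f_b = M/S = 2435 N/mm.
f_max = √(f_v² + f_b²) = √(245.4² + 2435²) = 2447 N/mm.
φr_n = 0.75 × 0.6 × 430 × (0.707 × 14) = 1915 N/mm → NOT adequate.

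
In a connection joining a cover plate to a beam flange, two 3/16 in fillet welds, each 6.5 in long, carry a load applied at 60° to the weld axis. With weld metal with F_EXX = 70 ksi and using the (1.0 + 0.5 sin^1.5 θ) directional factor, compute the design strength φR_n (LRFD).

φR_n ≈ 76.2 kip

t_e = 0.707 × 0.1875 = 0.1326 in; A_we = 0.1326 × 13 = 1.723 in².
Directional factor: 1.0 + 0.5 sin^1.5(60°) = 1.403.
F_nw = 0.6 × 70 × 1.403 = 58.92 ksi.
φR_n = 0.75 × 58.92 × 1.723 = 76.16 kip.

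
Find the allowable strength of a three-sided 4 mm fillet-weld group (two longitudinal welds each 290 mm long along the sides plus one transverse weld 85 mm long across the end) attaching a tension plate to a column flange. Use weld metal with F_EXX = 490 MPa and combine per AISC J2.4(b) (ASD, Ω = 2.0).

R_n/Ω ≈ 276 kN

t_e = 0.707 × 4 = 2.828 mm.
R_nwl = 0.6 × 490 × 2.828 × 580 × 10⁻³ = 482.2 kN (longitudinal, 2 welds).
R_nwt = 0.6 × 490 × 2.828 × 85 × 10⁻³ = 70.67 kN (transverse, base value).
(i) R_nwl + R_nwt = 552.9 kN; (ii) 0.85 R_nwl + 1.5 R_nwt = 515.9 kN.
R_n = max = 552.9 kN [governs: (i)]; R_n/Ω = 276.5 kN.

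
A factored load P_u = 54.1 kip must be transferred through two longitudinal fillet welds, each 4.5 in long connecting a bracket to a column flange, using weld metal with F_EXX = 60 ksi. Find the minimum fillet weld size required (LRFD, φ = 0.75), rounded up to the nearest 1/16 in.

Total weld length L = 9 in.
Required throat t_e = P_u / (φ × 0.6 F_EXX × L) = 54.1 / (0.75 × 0.6 × 60 × 9) = 0.2226 in.
Required leg w = t_e / 0.707 = 0.3149 in → use 3/8 in.

w = 3/8 in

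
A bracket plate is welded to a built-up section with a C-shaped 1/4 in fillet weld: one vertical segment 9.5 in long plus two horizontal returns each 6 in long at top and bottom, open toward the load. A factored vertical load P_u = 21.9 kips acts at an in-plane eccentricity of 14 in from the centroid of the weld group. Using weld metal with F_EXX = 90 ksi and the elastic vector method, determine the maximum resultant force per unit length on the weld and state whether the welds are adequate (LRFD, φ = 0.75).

f_max ≈ 5.36 kip/in; adequate

Total weld length L_w = 21.5 in. Treat welds as unit-width lines.
Centroid: x̄ = 2×6×3 / 21.5 = 1.674 in from the vertical weld.
Polar moment about centroid: J = I_x + I_y = [9.5³/12 + 2×6×4.75²] + [9.5×1.674² + 2(6³/12 + 6×1.326²)] = 425.9 in³.
Direct shear f_v = P/L_w = 21.9 / 21.5 = 1.019 kip/in (vertical).
Torsion M = P·e = 21.9 × 14 = 306.6 kip·in.
Critical point at (x, y) = (4.326, 4.75) from centroid. f_tx = M·y/J = 3.419 kip/in; f_ty = M·x/J = 3.114 kip/in.
Resultant f_max = √[f_tx² + (f_v + f_ty)²] = √[3.419² + (1.019 + 3.114)²] = 5.364 kip/in.
Capacity per unit length: φr_n = 0.75 × 0.6 × 90 × (0.707 × 0.25) = 7.158 kip/in.
5.364 ≤ 7.158 → adequate.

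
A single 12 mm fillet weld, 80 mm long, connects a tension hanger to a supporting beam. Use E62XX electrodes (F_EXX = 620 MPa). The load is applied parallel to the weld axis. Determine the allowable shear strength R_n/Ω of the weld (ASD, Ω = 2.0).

R_n/Ω ≈ 126 kN

Effective throat t_e = 0.707 × 12 = 8.484 mm.
Total length L = 80 mm; A_we = 8.484 × 80 = 678.7 mm².
F_nw = 0.6 F_EXX = 0.6 × 620 = 372 MPa.
R_n = 372 × 678.7 × 10⁻³ = 252.5 kN; R_n/Ω = 252.5/2.0 = 126.2 kN.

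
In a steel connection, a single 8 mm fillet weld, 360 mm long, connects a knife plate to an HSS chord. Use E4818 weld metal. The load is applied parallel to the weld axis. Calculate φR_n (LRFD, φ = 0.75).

φR_n ≈ 440 kN

E48XX → F_EXX = 480 MPa.
Effective throat t_e = 0.707 × 8 = 5.656 mm.
Total length L = 360 mm; A_we = 5.656 × 360 = 2036 mm².
F_nw = 0.6 F_EXX = 0.6 × 480 = 288 MPa.
φR_n = 0.75 × 288 × 2036 × 10⁻³ = 439.8 kN.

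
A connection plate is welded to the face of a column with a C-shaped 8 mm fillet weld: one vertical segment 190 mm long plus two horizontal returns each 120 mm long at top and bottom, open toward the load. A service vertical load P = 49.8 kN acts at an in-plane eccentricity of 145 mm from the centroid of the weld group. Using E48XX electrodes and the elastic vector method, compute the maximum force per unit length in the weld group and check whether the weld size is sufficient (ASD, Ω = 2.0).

E48XX → F_EXX = 480 MPa.
Total weld length L_w = 430 mm. Treat welds as unit-width lines.
Centroid: x̄ = 2×120×60 / 430 = 33.49 mm from the vertical weld.
Polar moment about centroid: J = I_x + I_y = [190³/12 + 2×120×95²] + [190×33.49² + 2(120³/12 + 120×26.51²)] = 3407000 mm³.
Direct shear f_v = P/L_w = 49.8×10³ / 430 = 115.8 N/mm (vertical).
Torsion M = P·e = 49.8×10³ × 145 = 7221000 N·mm.
Critical point at (x, y) = (86.51, 95) from centroid. f_tx = M·y/J = 201.3 N/mm; f_ty = M·x/J = 183.3 N/mm.
Resultant f_max = √[f_tx² + (f_v + f_ty)²] = √[201.3² + (115.8 + 183.3)²] = 360.6 N/mm.
Capacity per unit length: r_n/Ω = (1/2.0) × 0.6 × 480 × (0.707 × 8) = 814.5 N/mm.
360.6 ≤ 814.5 → adequate.

f_max ≈ 361 N/mm; adequate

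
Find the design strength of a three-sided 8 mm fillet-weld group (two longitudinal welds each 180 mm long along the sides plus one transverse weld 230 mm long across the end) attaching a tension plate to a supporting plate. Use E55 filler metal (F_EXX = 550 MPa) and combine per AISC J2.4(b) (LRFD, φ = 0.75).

φR_n ≈ 911 kN

t_e = 0.707 × 8 = 5.656 mm.
R_nwl = 0.6 × 550 × 5.656 × 360 × 10⁻³ = 671.9 kN (longitudinal, 2 welds).
R_nwt = 0.6 × 550 × 5.656 × 230 × 10⁻³ = 429.3 kN (transverse, base value).
(i) R_nwl + R_nwt = 1101 kN; (ii) 0.85 R_nwl + 1.5 R_nwt = 1215 kN.
R_n = max = 1215 kN [governs: (ii)]; φR_n = 911.3 kN.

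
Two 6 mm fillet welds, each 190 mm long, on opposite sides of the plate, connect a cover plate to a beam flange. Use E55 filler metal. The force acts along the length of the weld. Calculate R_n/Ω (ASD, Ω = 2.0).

E55XX → F_EXX = 550 MPa.
Effective throat t_e = 0.707 × 6 = 4.242 mm.
Total length L = 380 mm; A_we = 4.242 × 380 = 1612 mm².
F_nw = 0.6 F_EXX = 0.6 × 550 = 330 MPa.
R_n = 330 × 1612 × 10⁻³ = 531.9 kN; R_n/Ω = 531.9/2.0 = 266 kN.

R_n/Ω ≈ 266 kN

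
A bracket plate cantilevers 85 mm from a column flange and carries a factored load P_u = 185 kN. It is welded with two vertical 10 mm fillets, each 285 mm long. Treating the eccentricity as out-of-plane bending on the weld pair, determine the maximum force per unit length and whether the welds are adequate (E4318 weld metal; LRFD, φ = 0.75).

E43XX → F_EXX = 430 MPa.
L_w = 2 × 285 = 570 mm; section modulus (unit throat) S = 2 × L²/6 = 27080 mm².
Direct shear f_v = P/L_w = 185×10³/570 = 324.6 N/mm.
Moment M = P × e = 185×10³ × 85 = 15725000 N·mm; bending f_b = M/S = 580.8 N/mm.
f_max = √(f_v² + f_b²) = √(324.6² + 580.8²) = 665.3 N/mm.
φr_n = 0.75 × 0.6 × 430 × (0.707 × 10) = 1368 N/mm → adequate.

f_max ≈ 665 N/mm; adequate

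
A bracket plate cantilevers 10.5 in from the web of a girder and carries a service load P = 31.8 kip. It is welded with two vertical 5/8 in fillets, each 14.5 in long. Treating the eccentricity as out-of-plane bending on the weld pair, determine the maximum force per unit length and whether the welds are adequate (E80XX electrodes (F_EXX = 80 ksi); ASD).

L_w = 2 × 14.5 = 29 in; section modulus (unit throat) S = 2 × L²/6 = 70.08 in².
Direct shear f_v = P/L_w = 31.8/29 = 1.097 kip/in.
Moment M = P × e = 31.8 × 10.5 = 333.9 kip·in; bending f_b = M/S = 4.764 kip/in.
f_max = √(f_v² + f_b²) = √(1.097² + 4.764²) = 4.889 kip/in.
r_n/Ω = (1/2.0) × 0.6 × 80 × (0.707 × 0.625) = 10.6 kip/in → adequate.

f_max ≈ 4.89 kip/in; adequate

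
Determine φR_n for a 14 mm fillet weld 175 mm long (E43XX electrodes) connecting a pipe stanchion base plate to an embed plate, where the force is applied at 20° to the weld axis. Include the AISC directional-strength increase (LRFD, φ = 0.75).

E43XX → F_EXX = 430 MPa.
t_e = 0.707 × 14 = 9.898 mm; A_we = 9.898 × 175 = 1732 mm².
Directional factor: 1.0 + 0.5 sin^1.5(20°) = 1.1.
F_nw = 0.6 × 430 × 1.1 = 283.8 MPa.
φR_n = 0.75 × 283.8 × 1732 × 10⁻³ = 368.7 kN.

φR_n ≈ 369 kN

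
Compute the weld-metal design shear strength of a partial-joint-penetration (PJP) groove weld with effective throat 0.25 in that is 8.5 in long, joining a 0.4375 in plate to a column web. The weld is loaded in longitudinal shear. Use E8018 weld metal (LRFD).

E80XX → F_EXX = 80 ksi.
Effective throat (given) t_e = 0.25 in.
A_we = 0.25 × 8.5 = 2.125 in².
F_nw = 0.6 F_EXX = 48 ksi.
φR_n = 0.75 × 48 × 2.125 = 76.5 kip.

φR_n ≈ 76.5 kip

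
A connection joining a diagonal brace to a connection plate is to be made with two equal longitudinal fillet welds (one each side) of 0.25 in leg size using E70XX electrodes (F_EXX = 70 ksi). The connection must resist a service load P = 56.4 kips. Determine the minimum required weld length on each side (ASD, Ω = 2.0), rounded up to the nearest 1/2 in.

L = 8 in on each side

Throat t_e = 0.707 × 0.25 = 0.1767 in.
r_n/Ω = (0.6 × 70 × 0.1767) / 2.0 = 3.712 kip/in.
L_req = P / (r_n/Ω) = 56.4 / 3.712 = 15.19 in total.
Per side: 15.19 / 2 = 7.597 in.
Round up → use L = 8 in on each side.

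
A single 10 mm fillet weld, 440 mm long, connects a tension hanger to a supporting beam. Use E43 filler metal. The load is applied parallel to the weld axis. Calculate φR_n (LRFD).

φR_n ≈ 602 kN

E43XX → F_EXX = 430 MPa.
Effective throat t_e = 0.707 × 10 = 7.07 mm.
Total length L = 440 mm; A_we = 7.07 × 440 = 3111 mm².
F_nw = 0.6 F_EXX = 0.6 × 430 = 258 MPa.
φR_n = 0.75 × 258 × 3111 × 10⁻³ = 601.9 kN.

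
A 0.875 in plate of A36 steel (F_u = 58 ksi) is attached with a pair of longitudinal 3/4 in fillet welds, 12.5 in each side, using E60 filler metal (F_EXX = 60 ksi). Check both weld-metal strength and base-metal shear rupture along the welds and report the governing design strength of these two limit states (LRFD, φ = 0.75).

φR_n ≈ 358 kips (weld metal governs)

t_e = 0.707 × 0.75 = 0.5302 in; L = 25 in.
Weld metal: φR_n = 0.75 × 0.6 × 60 × 0.5302 × 25 = 357.9 kips.
Base metal (shear rupture): φR_n = 0.75 × 0.6 × 58 × 0.875 × 25 = 570.9 kips.
Governing: weld metal.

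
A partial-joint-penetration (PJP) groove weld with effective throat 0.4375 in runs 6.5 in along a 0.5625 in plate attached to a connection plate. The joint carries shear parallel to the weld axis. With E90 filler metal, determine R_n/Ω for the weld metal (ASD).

R_n/Ω ≈ 76.8 kips

E90XX → F_EXX = 90 ksi.
Effective throat (given) t_e = 0.4375 in.
A_we = 0.4375 × 6.5 = 2.844 in².
F_nw = 0.6 F_EXX = 54 ksi.
R_n/Ω = (54 × 2.844) / 2.0 = 76.78 kips.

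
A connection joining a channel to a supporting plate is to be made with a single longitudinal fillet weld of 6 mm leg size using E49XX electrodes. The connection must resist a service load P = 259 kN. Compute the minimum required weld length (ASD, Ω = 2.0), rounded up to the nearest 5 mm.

E49XX → F_EXX = 490 MPa.
Throat t_e = 0.707 × 6 = 4.242 mm.
r_n/Ω = (0.6 × 490 × 4.242) / 2.0 = 623.6 N/mm = 0.6236 kN/mm.
L_req = P / (r_n/Ω) = 259 / 0.6236 = 415.3 mm total.
Round up → use L = 420 mm.

L = 420 mm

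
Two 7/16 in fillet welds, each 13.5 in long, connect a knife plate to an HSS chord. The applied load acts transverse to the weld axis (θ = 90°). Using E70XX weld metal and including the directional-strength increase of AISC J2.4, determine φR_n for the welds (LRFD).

E70XX → F_EXX = 70 ksi.
t_e = 0.707 × 0.4375 = 0.3093 in; A_we = 0.3093 × 27 = 8.351 in².
Directional factor: 1.0 + 0.5 sin^1.5(90°) = 1.5.
F_nw = 0.6 × 70 × 1.5 = 63 ksi.
φR_n = 0.75 × 63 × 8.351 = 394.6 kips.

φR_n ≈ 395 kips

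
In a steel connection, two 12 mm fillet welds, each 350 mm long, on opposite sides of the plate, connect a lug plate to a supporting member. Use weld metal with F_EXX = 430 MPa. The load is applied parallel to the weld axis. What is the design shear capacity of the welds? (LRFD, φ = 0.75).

Effective throat t_e = 0.707 × 12 = 8.484 mm.
Total length L = 700 mm; A_we = 8.484 × 700 = 5939 mm².
F_nw = 0.6 F_EXX = 0.6 × 430 = 258 MPa.
φR_n = 0.75 × 258 × 5939 × 10⁻³ = 1149 kN.

φR_n ≈ 1150 kN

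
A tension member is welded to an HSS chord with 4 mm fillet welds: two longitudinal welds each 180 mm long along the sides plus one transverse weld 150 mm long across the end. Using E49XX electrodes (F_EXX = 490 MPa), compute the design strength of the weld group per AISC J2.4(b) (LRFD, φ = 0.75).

φR_n ≈ 331 kN

t_e = 0.707 × 4 = 2.828 mm.
R_nwl = 0.6 × 490 × 2.828 × 360 × 10⁻³ = 299.3 kN (longitudinal, 2 welds).
R_nwt = 0.6 × 490 × 2.828 × 150 × 10⁻³ = 124.7 kN (transverse, base value).
(i) R_nwl + R_nwt = 424 kN; (ii) 0.85 R_nwl + 1.5 R_nwt = 441.5 kN.
R_n = max = 441.5 kN [governs: (ii)]; φR_n = 331.1 kN.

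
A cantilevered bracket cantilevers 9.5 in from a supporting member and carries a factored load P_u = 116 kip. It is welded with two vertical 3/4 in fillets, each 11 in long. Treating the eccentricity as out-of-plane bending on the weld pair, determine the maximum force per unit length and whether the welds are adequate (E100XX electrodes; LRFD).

E100XX → F_EXX = 100 ksi.
L_w = 2 × 11 = 22 in; section modulus (unit throat) S = 2 × L²/6 = 40.33 in².
Direct shear f_v = P/L_w = 116/22 = 5.273 kip/in.
Moment M = P × e = 116 × 9.5 = 1102 kip·in; bending f_b = M/S = 27.32 kip/in.
f_max = √(f_v² + f_b²) = √(5.273² + 27.32²) = 27.83 kip/in.
φr_n = 0.75 × 0.6 × 100 × (0.707 × 0.75) = 23.86 kip/in → NOT adequate.

f_max ≈ 27.8 kip/in; NOT adequate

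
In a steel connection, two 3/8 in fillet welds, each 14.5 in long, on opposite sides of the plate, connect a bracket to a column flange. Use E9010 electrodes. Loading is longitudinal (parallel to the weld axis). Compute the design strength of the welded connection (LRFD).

E90XX → F_EXX = 90 ksi.
Effective throat t_e = 0.707 × 0.375 = 0.2651 in.
Total length L = 29 in; A_we = 0.2651 × 29 = 7.689 in².
F_nw = 0.6 F_EXX = 0.6 × 90 = 54 ksi.
φR_n = 0.75 × 54 × 7.689 = 311.4 kips.

φR_n ≈ 311 kips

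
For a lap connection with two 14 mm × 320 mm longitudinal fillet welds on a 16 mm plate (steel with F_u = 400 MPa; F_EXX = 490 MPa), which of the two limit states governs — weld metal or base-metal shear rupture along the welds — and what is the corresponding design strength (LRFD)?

φR_n ≈ 1400 kN (weld metal governs)

t_e = 0.707 × 14 = 9.898 mm; L = 640 mm.
Weld metal: φR_n = 0.75 × 0.6 × 490 × 9.898 × 640 × 10⁻³ = 1397 kN.
Base metal (shear rupture): φR_n = 0.75 × 0.6 × 400 × 16 × 640 × 10⁻³ = 1843 kN.
Governing: weld metal.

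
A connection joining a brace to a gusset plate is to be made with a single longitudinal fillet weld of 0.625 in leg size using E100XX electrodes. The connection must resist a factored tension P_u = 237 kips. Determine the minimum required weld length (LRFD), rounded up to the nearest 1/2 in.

E100XX → F_EXX = 100 ksi.
Throat t_e = 0.707 × 0.625 = 0.4419 in.
φr_n = 0.75 × 0.6 × 100 × 0.4419 = 19.88 kips/in.
L_req = P_u / φr_n = 237 / 19.88 = 11.92 in total.
Round up → use L = 12 in.

L = 12 in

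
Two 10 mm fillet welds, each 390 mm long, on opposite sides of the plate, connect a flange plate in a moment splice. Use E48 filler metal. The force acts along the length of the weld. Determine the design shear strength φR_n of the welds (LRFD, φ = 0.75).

φR_n ≈ 1190 kN

E48XX → F_EXX = 480 MPa.
Effective throat t_e = 0.707 × 10 = 7.07 mm.
Total length L = 780 mm; A_we = 7.07 × 780 = 5515 mm².
F_nw = 0.6 F_EXX = 0.6 × 480 = 288 MPa.
φR_n = 0.75 × 288 × 5515 × 10⁻³ = 1191 kN.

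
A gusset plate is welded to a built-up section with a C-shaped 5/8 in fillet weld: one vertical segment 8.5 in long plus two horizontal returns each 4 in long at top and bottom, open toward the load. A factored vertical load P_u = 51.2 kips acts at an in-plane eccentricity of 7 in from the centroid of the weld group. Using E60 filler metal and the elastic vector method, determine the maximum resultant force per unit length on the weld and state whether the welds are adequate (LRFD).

f_max ≈ 10.5 kip/in; adequate

E60XX → F_EXX = 60 ksi.
Total weld length L_w = 16.5 in. Treat welds as unit-width lines.
Centroid: x̄ = 2×4×2 / 16.5 = 0.9697 in from the vertical weld.
Polar moment about centroid: J = I_x + I_y = [8.5³/12 + 2×4×4.25²] + [8.5×0.9697² + 2(4³/12 + 4×1.03²)] = 222.8 in³.
Direct shear f_v = P/L_w = 51.2 / 16.5 = 3.103 kip/in (vertical).
Torsion M = P·e = 51.2 × 7 = 358.4 kip·in.
Critical point at (x, y) = (3.03, 4.25) from centroid. f_tx = M·y/J = 6.836 kip/in; f_ty = M·x/J = 4.874 kip/in.
Resultant f_max = √[f_tx² + (f_v + f_ty)²] = √[6.836² + (3.103 + 4.874)²] = 10.51 kip/in.
Capacity per unit length: φr_n = 0.75 × 0.6 × 60 × (0.707 × 0.625) = 11.93 kip/in.
10.51 ≤ 11.93 → adequate.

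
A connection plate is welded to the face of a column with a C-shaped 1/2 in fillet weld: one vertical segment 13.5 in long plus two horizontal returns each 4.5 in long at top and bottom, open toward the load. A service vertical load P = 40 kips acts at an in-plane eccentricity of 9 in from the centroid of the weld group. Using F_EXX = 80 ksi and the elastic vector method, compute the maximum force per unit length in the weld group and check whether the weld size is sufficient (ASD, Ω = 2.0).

Total weld length L_w = 22.5 in. Treat welds as unit-width lines.
Centroid: x̄ = 2×4.5×2.25 / 22.5 = 0.9 in from the vertical weld.
Polar moment about centroid: J = I_x + I_y = [13.5³/12 + 2×4.5×6.75²] + [13.5×0.9² + 2(4.5³/12 + 4.5×1.35²)] = 657.6 in³.
Direct shear f_v = P/L_w = 40 / 22.5 = 1.778 kip/in (vertical).
Torsion M = P·e = 40 × 9 = 360 kip·in.
Critical point at (x, y) = (3.6, 6.75) from centroid. f_tx = M·y/J = 3.695 kip/in; f_ty = M·x/J = 1.971 kip/in.
Resultant f_max = √[f_tx² + (f_v + f_ty)²] = √[3.695² + (1.778 + 1.971)²] = 5.264 kip/in.
Capacity per unit length: r_n/Ω = (1/2.0) × 0.6 × 80 × (0.707 × 0.5) = 8.484 kip/in.
5.264 ≤ 8.484 → adequate.

f_max ≈ 5.26 kip/in; adequate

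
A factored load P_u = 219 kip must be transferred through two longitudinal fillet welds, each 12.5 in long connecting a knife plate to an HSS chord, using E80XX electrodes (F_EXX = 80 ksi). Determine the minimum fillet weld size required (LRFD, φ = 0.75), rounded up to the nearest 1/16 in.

w = 3/8 in

Total weld length L = 25 in.
Required throat t_e = P_u / (φ × 0.6 F_EXX × L) = 219 / (0.75 × 0.6 × 80 × 25) = 0.2433 in.
Required leg w = t_e / 0.707 = 0.3442 in → use 3/8 in.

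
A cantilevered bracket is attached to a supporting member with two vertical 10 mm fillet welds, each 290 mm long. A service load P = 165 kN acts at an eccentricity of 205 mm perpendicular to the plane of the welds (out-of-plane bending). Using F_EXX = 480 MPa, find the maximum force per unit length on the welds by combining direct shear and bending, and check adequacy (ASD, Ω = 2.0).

L_w = 2 × 290 = 580 mm; section modulus (unit throat) S = 2 × L²/6 = 28030 mm².
Direct shear f_v = P/L_w = 165×10³/580 = 284.5 N/mm.
Moment M = P × e = 165×10³ × 205 = 33825000 N·mm; bending f_b = M/S = 1207 N/mm.
f_max = √(f_v² + f_b²) = √(284.5² + 1207²) = 1240 N/mm.
r_n/Ω = (1/2.0) × 0.6 × 480 × (0.707 × 10) = 1018 N/mm → NOT adequate.

f_max ≈ 1240 N/mm; NOT adequate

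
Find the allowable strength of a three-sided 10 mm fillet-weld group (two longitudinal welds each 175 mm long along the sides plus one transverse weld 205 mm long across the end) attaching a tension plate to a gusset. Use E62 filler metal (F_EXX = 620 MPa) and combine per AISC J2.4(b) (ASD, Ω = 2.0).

R_n/Ω ≈ 796 kN

t_e = 0.707 × 10 = 7.07 mm.
R_nwl = 0.6 × 620 × 7.07 × 350 × 10⁻³ = 920.5 kN (longitudinal, 2 welds).
R_nwt = 0.6 × 620 × 7.07 × 205 × 10⁻³ = 539.2 kN (transverse, base value).
(i) R_nwl + R_nwt = 1460 kN; (ii) 0.85 R_nwl + 1.5 R_nwt = 1591 kN.
R_n = max = 1591 kN [governs: (ii)]; R_n/Ω = 795.6 kN.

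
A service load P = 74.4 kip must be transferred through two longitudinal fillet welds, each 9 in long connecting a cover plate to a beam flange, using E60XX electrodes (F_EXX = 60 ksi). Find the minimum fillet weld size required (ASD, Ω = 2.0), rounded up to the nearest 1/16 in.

Total weld length L = 18 in.
Required throat t_e = P × Ω / (0.6 F_EXX × L) = 74.4 × 2.0 / (0.6 × 60 × 18) = 0.2296 in.
Required leg w = t_e / 0.707 = 0.3248 in → use 3/8 in.

w = 3/8 in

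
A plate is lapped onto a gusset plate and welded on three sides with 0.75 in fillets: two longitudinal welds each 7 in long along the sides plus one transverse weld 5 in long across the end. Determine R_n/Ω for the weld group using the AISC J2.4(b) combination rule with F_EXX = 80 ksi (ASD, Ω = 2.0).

R_n/Ω ≈ 247 kip

t_e = 0.707 × 0.75 = 0.5302 in.
R_nwl = 0.6 × 80 × 0.5302 × 14 = 356.3 kip (longitudinal, 2 welds).
R_nwt = 0.6 × 80 × 0.5302 × 5 = 127.3 kip (transverse, base value).
(i) R_nwl + R_nwt = 483.6 kip; (ii) 0.85 R_nwl + 1.5 R_nwt = 493.8 kip.
R_n = max = 493.8 kip [governs: (ii)]; R_n/Ω = 246.9 kip.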